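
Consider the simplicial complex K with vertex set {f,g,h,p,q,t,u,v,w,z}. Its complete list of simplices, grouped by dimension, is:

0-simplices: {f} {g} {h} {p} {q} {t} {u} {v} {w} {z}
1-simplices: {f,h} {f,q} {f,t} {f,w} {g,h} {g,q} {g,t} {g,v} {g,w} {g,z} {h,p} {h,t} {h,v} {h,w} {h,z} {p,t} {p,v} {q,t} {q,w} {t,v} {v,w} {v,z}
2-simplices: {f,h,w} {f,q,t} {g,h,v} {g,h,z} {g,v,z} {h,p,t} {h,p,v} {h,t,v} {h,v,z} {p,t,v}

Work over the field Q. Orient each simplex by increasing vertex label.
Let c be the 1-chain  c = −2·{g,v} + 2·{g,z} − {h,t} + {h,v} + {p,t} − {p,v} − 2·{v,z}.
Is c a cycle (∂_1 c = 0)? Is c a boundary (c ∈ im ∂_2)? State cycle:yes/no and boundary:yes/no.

cycle:yes boundary:yes

n_0=10 n_1=22 n_2=10  [Q]
∂1: piv[fh,fq,ft,fw,gh,gv,gz,hp] rk=8  ker:gq,gt,gw,ht,hv,hw,hz,pt,pv,qt,qw,tv,vw,vz
∂2: piv[fhw,fqt,ghv,ghz,gvz,hpt,hpv,htv] rk=8  ker:hvz,ptv
∂1c = 0
c vs im∂2: reduces to 0 ⇒ boundary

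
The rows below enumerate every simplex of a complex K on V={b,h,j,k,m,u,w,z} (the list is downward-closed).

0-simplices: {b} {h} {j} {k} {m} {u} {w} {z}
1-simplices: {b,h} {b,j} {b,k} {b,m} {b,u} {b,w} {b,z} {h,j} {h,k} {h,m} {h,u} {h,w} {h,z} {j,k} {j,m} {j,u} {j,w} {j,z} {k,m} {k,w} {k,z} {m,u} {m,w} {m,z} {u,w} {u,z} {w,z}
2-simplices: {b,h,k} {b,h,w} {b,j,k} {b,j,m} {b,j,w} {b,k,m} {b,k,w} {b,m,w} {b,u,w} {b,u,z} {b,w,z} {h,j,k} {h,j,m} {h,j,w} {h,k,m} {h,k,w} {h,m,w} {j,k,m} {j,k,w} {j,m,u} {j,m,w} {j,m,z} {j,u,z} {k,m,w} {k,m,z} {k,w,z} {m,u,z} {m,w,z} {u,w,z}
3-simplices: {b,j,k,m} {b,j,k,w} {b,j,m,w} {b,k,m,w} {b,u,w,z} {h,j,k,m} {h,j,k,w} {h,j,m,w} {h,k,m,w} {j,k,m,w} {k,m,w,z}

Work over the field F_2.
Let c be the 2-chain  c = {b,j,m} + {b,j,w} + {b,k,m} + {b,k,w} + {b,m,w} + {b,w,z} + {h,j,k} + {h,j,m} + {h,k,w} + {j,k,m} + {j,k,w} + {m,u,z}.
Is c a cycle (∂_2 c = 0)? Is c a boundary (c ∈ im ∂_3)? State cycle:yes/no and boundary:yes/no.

n_0=8 n_1=27 n_2=29 n_3=11  [Z2]
∂1: piv[bh,bj,bk,bm,bu,bw,bz] rk=7  ker:hj,hk,hm,hu,hw,hz,jk,jm,ju,jw,jz,km,kw,kz,mu,mw,mz,uw,uz,wz
∂2: piv[bhk,bhw,bjk,bjm,bjw,bkm,bkw,bmw,buw,buz,bwz,hjk,hjm,jmu,jmz,juz,kmz,kwz] rk=18  ker:hjw,hkm,hkw,hmw,jkm,jkw,jmw,kmw,muz,mwz,uwz
∂3: piv[bjkm,bjkw,bjmw,bkmw,buwz,hjkm,hjkw,hjmw,kmwz] rk=9  ker:hkmw,jkmw
∂2c = {b,m} + {b,z} + {h,m} + {h,w} + {j,k} + {j,m} + {k,w} + {m,u} + {m,w} + {m,z} + {u,z} + {w,z}

cycle:no boundary:no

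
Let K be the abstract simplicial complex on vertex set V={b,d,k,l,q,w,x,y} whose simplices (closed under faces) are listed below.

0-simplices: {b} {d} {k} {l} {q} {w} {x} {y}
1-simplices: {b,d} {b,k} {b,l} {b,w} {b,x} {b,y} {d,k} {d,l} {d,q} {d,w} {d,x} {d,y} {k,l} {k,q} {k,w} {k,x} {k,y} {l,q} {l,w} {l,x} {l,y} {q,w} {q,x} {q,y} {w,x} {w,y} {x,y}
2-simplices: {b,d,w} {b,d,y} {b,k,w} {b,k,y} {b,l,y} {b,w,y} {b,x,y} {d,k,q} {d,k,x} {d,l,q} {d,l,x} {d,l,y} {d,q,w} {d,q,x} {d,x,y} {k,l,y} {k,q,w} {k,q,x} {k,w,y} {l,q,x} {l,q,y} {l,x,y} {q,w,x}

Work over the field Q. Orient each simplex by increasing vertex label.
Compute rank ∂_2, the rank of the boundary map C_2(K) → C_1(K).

n_0=8 n_1=27 n_2=23  [Q]
∂1: piv[bd,bk,bl,bw,bx,by,dq] rk=7  ker:dk,dl,dw,dx,dy,kl,kq,kw,kx,ky,lq,lw,lx,ly,qw,qx,qy,wx,wy,xy
∂2: piv[bdw,bdy,bkw,bky,bly,bwy,bxy,dkq,dkx,dlq,dlx,dly,dqw,dqx,dxy,kly,kqw,lqy,qwx] rk=19  ker:kqx,kwy,lqx,lxy
rk∂_2=19

rank∂_2=19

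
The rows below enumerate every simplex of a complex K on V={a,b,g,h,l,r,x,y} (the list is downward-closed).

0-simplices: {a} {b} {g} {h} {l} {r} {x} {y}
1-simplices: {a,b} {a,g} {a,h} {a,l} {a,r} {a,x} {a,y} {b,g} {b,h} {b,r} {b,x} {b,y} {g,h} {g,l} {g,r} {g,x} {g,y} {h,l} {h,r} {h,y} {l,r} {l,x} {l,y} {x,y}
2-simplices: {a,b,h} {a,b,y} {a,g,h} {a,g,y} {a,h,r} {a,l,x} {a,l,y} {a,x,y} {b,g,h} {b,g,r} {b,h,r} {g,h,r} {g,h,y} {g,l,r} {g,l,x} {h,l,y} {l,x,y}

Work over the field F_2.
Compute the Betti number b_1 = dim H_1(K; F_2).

n_0=8 n_1=24 n_2=17  [Z2]
∂1: piv[ab,ag,ah,al,ar,ax,ay] rk=7  ker:bg,bh,br,bx,by,gh,gl,gr,gx,gy,hl,hr,hy,lr,lx,ly,xy
∂2: piv[abh,aby,agh,agy,ahr,alx,aly,axy,bgh,bgr,bhr,ghy,glr,glx,hly] rk=15  ker:ghr,lxy
b_1=(24−7)−15=2

b_1=2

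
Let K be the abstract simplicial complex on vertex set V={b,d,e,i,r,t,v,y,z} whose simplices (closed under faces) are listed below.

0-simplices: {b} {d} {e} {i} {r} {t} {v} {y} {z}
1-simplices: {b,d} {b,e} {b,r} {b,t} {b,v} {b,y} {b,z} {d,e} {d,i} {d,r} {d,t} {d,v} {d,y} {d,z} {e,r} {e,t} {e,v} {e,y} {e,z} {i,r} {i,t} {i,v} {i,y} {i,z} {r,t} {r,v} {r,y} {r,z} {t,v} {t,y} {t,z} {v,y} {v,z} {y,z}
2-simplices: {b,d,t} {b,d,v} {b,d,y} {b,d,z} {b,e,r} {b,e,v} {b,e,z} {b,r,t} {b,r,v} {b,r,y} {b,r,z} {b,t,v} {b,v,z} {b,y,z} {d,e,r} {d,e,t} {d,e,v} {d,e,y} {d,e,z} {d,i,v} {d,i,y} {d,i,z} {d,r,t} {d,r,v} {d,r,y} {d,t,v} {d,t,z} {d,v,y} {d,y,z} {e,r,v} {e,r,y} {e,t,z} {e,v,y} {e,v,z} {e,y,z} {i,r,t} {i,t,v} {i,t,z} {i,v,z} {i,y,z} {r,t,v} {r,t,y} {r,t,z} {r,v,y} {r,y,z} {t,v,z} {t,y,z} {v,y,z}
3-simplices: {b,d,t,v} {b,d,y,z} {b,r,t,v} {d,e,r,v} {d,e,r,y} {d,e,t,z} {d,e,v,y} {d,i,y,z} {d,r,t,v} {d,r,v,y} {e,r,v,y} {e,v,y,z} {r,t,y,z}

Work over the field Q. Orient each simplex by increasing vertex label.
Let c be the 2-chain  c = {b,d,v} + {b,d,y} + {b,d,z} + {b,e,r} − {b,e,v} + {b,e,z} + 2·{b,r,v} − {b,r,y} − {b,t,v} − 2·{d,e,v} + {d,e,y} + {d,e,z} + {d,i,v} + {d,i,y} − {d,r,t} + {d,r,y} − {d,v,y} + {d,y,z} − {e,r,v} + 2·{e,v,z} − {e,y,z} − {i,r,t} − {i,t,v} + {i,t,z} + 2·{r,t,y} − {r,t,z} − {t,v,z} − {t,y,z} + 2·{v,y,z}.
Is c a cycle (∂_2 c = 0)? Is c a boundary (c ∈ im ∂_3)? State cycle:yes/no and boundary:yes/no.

cycle:no boundary:no

n_0=9 n_1=34 n_2=48 n_3=13  [Q]
∂1: piv[bd,be,br,bt,bv,by,bz,di] rk=8  ker:de,dr,dt,dv,dy,dz,er,et,ev,ey,ez,ir,it,iv,iy,iz,rt,rv,ry,rz,tv,ty,tz,vy,vz,yz
∂2: piv[bdt,bdv,bdy,bdz,ber,bev,bez,brt,brv,bry,brz,btv,bvz,byz,der,det,dev,dey,div,diy,diz,dtz,dvy,irt,itv,rty] rk=26  ker:dez,drt,drv,dry,dtv,dyz,erv,ery,etz,evy,evz,eyz,itz,ivz,iyz,rtv,rtz,rvy,ryz,tvz,tyz,vyz
∂3: piv[bdtv,bdyz,brtv,derv,dery,detz,devy,diyz,drtv,drvy,evyz,rtyz] rk=12  ker:ervy
∂2c = 3·{b,d} + {b,e} − {b,t} − {b,v} − 2·{b,z} + 2·{d,i} + {d,t} + {d,v} − {d,z} + {e,z} − {i,r} + {i,t} + 2·{i,v} + {i,y} − {i,z} − {r,t} + {r,v} − 2·{r,y} + {r,z} − 3·{t,v} + {t,y} + 2·{t,z} + {v,y} − {v,z} + {y,z}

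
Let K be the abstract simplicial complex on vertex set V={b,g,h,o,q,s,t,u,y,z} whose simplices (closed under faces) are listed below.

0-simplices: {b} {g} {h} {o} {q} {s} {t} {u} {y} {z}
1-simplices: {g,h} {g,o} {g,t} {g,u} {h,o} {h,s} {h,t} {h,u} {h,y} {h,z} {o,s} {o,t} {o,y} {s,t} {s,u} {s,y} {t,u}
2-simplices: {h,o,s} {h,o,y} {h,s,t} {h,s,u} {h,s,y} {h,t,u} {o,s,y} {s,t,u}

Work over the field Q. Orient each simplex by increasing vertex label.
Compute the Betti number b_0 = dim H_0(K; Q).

b_0=3

n_0=10 n_1=17 n_2=8  [Q]
∂1: piv[gh,go,gt,gu,hs,hy,hz] rk=7  ker:ho,ht,hu,os,ot,oy,st,su,sy,tu
∂2: piv[hos,hoy,hst,hsu,hsy,htu] rk=6  ker:osy,stu
b_0=(10−0)−7=3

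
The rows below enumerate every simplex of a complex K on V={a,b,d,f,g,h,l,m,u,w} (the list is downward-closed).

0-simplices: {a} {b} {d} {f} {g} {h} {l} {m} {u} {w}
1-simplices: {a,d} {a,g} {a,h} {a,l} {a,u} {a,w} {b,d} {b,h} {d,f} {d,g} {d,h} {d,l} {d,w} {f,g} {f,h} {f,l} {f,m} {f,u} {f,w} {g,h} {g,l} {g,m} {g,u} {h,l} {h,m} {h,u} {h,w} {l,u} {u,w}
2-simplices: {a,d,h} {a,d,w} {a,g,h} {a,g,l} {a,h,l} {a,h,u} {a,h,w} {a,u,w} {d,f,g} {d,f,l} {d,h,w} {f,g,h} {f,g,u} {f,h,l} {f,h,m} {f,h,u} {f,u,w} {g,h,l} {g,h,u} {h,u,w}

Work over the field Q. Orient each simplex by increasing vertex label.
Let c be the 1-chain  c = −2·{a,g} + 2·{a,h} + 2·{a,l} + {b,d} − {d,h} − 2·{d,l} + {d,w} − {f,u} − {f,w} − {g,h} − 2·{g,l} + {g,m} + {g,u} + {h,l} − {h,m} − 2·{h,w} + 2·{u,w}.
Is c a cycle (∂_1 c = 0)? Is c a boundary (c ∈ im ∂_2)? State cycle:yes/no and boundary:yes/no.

n_0=10 n_1=29 n_2=20  [Q]
∂1: piv[ad,ag,ah,al,au,aw,bd,df,fm] rk=9  ker:bh,dg,dh,dl,dw,fg,fh,fl,fu,fw,gh,gl,gm,gu,hl,hm,hu,hw,lu,uw
∂2: piv[adh,adw,agh,agl,ahl,ahu,ahw,auw,dfg,dfl,fgh,fgu,fhl,fhm,fhu,fuw] rk=16  ker:dhw,ghl,ghu,huw
∂1c = −2·{a} − {b} + 3·{d} + 2·{f} − {g} + 2·{h} − {l} − 2·{u}

cycle:no boundary:no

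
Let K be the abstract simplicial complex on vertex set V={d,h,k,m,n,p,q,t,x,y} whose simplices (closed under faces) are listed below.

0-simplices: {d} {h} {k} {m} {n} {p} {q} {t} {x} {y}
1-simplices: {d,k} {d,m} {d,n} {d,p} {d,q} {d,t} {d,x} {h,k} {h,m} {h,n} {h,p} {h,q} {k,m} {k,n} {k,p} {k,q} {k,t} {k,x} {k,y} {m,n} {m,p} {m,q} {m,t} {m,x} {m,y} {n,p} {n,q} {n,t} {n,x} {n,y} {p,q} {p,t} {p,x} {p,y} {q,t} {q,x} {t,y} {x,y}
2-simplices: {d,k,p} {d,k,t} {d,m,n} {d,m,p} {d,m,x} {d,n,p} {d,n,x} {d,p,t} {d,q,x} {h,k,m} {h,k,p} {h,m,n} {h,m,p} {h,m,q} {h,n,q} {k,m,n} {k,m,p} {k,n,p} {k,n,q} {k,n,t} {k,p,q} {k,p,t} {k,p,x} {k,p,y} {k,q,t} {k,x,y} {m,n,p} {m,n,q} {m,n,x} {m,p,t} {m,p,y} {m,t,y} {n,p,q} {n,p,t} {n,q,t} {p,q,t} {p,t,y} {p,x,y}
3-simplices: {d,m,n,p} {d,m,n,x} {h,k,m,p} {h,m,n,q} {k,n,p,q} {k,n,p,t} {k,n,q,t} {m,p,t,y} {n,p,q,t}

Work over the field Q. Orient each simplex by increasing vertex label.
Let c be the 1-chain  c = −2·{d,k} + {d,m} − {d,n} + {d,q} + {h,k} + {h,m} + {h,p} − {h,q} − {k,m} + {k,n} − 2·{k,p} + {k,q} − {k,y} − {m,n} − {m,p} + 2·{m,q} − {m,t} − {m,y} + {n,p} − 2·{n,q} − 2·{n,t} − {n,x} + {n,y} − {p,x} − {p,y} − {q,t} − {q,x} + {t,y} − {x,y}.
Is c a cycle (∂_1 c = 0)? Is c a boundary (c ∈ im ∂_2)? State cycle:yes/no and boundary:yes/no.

n_0=10 n_1=38 n_2=38 n_3=9  [Q]
∂1: piv[dk,dm,dn,dp,dq,dt,dx,hk,ky] rk=9  ker:hm,hn,hp,hq,km,kn,kp,kq,kt,kx,mn,mp,mq,mt,mx,my,np,nq,nt,nx,ny,pq,pt,px,py,qt,qx,ty,xy
∂2: piv[dkp,dkt,dmn,dmp,dmx,dnp,dnx,dpt,dqx,hkm,hkp,hmn,hmp,hmq,hnq,kmn,knq,knt,kpq,kpx,kpy,kqt,kxy,mpt,mpy,mty] rk=26  ker:kmp,knp,kpt,mnp,mnq,mnx,npq,npt,nqt,pqt,pty,pxy
∂3: piv[dmnp,dmnx,hkmp,hmnq,knpq,knpt,knqt,mpty,npqt] rk=9
∂1c = {d} − 2·{h} + {k} + 3·{m} + 2·{n} + {p} + 3·{q} − 5·{t} − 2·{x} − 2·{y}

cycle:no boundary:no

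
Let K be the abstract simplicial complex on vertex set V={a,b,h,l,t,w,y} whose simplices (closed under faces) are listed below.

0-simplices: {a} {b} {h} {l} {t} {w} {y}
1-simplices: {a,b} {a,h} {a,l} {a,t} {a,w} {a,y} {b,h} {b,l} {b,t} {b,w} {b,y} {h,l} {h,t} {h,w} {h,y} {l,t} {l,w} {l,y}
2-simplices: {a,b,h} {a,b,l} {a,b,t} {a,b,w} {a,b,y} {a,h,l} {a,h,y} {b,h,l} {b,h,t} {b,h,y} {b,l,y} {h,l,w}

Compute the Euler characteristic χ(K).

χ(K)=1

n_0=7 n_1=18 n_2=12
χ=+7−18+12=1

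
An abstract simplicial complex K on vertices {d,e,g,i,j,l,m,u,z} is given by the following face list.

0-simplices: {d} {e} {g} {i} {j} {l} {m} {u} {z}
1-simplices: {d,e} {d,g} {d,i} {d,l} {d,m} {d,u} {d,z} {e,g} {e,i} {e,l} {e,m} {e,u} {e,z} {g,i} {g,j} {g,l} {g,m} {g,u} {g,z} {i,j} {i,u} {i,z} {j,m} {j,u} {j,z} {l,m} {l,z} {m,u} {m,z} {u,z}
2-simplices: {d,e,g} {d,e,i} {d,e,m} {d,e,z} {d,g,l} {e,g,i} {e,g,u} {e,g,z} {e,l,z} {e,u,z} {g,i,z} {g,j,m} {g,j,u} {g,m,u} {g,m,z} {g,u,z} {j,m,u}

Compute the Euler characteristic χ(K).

χ(K)=-4

n_0=9 n_1=30 n_2=17
χ=+9−30+17=-4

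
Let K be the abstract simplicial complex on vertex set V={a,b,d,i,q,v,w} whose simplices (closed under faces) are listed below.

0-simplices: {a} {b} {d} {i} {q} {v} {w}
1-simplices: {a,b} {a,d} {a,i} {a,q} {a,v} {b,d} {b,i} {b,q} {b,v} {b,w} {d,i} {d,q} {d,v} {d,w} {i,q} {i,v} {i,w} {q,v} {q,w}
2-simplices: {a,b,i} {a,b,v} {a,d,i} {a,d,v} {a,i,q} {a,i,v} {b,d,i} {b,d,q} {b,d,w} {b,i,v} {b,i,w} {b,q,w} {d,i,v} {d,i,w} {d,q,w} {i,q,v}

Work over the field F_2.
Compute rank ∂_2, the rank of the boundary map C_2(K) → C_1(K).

rank∂_2=12

n_0=7 n_1=19 n_2=16  [Z2]
∂1: piv[ab,ad,ai,aq,av,bw] rk=6  ker:bd,bi,bq,bv,di,dq,dv,dw,iq,iv,iw,qv,qw
∂2: piv[abi,abv,adi,adv,aiq,aiv,bdi,bdq,bdw,biw,bqw,iqv] rk=12  ker:biv,div,diw,dqw
rk∂_2=12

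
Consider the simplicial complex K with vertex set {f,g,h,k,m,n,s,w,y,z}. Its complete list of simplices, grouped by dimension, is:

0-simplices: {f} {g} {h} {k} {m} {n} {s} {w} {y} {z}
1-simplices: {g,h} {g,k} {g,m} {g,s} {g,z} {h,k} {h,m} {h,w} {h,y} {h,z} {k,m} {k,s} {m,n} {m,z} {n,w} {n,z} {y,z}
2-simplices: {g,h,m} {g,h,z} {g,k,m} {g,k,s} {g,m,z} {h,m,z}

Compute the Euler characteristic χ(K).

n_0=10 n_1=17 n_2=6
χ=+10−17+6=-1

χ(K)=-1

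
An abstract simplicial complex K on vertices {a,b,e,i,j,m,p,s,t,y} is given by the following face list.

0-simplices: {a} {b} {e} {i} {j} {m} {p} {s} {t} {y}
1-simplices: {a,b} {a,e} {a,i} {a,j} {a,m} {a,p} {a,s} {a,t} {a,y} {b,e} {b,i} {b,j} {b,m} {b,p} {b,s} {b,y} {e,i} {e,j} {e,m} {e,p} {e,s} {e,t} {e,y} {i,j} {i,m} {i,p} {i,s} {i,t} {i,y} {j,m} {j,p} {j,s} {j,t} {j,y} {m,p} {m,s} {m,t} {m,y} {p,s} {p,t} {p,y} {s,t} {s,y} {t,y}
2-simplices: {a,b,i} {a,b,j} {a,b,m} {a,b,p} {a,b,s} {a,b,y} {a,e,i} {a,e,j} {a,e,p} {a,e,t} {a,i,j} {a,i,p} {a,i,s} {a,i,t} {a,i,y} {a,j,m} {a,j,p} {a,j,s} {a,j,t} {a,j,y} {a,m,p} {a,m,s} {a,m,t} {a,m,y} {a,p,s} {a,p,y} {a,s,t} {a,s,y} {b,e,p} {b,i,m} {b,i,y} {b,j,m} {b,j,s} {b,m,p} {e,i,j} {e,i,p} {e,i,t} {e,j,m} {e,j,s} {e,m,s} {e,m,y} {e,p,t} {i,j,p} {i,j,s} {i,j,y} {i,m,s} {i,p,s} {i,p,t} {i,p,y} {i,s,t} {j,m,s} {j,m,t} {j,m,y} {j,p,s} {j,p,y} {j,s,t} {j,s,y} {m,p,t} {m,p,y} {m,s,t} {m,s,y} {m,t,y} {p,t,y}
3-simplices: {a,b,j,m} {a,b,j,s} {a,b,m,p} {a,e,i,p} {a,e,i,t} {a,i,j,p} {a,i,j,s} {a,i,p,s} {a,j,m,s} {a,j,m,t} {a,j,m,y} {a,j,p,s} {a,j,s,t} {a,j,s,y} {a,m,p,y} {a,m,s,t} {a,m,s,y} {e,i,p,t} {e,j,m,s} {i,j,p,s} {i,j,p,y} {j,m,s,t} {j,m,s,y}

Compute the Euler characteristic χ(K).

n_0=10 n_1=44 n_2=63 n_3=23
χ=+10−44+63−23=6

χ(K)=6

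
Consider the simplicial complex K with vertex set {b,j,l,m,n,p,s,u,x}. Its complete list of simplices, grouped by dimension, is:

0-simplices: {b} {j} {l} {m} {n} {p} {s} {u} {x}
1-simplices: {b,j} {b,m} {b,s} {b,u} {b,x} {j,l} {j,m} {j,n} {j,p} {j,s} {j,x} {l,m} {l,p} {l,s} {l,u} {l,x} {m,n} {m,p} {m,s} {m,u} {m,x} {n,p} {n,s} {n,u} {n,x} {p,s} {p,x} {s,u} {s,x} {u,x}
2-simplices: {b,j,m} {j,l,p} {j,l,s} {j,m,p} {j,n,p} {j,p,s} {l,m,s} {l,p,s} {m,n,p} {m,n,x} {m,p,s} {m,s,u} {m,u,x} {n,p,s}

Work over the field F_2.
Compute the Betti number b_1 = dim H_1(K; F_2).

b_1=9

n_0=9 n_1=30 n_2=14  [Z2]
∂1: piv[bj,bm,bs,bu,bx,jl,jn,jp] rk=8  ker:jm,js,jx,lm,lp,ls,lu,lx,mn,mp,ms,mu,mx,np,ns,nu,nx,ps,px,su,sx,ux
∂2: piv[bjm,jlp,jls,jmp,jnp,jps,lms,mnp,mnx,mps,msu,mux,nps] rk=13  ker:lps
b_1=(30−8)−13=9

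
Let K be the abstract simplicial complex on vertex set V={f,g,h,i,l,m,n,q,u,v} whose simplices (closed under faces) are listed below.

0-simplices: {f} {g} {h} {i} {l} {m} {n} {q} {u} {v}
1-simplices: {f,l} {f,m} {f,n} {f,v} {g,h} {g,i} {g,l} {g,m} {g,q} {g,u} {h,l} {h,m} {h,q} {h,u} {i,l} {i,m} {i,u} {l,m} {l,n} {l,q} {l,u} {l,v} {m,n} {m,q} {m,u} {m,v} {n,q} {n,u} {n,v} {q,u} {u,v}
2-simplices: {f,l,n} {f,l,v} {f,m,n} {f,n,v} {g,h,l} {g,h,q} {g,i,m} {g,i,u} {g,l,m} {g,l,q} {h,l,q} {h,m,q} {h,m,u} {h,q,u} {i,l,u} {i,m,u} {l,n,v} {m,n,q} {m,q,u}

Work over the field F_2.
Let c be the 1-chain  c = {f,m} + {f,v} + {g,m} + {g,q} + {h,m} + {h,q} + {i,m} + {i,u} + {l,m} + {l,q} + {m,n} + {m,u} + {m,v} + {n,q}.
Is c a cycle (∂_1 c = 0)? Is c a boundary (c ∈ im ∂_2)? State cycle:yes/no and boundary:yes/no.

cycle:yes boundary:no

n_0=10 n_1=31 n_2=19  [Z2]
∂1: piv[fl,fm,fn,fv,gh,gi,gl,gq,gu] rk=9  ker:gm,hl,hm,hq,hu,il,im,iu,lm,ln,lq,lu,lv,mn,mq,mu,mv,nq,nu,nv,qu,uv
∂2: piv[fln,flv,fmn,fnv,ghl,ghq,gim,giu,glm,glq,hmq,hmu,hqu,ilu,imu,mnq] rk=16  ker:hlq,lnv,mqu
∂1c = 0
c vs im∂2: residual ≠ 0 ⇒ not boundary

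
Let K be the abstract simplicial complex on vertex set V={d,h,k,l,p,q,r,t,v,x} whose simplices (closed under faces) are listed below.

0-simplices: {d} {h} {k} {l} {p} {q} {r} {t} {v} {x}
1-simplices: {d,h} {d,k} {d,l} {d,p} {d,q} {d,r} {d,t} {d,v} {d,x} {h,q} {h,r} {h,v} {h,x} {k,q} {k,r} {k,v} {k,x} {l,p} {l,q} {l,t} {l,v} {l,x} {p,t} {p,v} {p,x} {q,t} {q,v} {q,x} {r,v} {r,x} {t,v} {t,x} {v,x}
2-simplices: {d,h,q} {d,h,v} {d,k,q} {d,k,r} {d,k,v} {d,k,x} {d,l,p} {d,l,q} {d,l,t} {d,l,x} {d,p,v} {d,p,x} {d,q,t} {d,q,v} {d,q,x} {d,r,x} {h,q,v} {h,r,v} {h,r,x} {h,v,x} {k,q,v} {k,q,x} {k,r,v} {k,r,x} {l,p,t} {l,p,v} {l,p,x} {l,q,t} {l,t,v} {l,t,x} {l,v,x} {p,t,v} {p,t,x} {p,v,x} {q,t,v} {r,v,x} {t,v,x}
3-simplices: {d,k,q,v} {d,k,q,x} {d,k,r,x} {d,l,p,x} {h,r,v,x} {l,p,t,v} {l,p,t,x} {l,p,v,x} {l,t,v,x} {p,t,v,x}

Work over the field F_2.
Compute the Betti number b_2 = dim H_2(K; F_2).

b_2=4

n_0=10 n_1=33 n_2=37 n_3=10  [Z2]
∂1: piv[dh,dk,dl,dp,dq,dr,dt,dv,dx] rk=9  ker:hq,hr,hv,hx,kq,kr,kv,kx,lp,lq,lt,lv,lx,pt,pv,px,qt,qv,qx,rv,rx,tv,tx,vx
∂2: piv[dhq,dhv,dkq,dkr,dkv,dkx,dlp,dlq,dlt,dlx,dpv,dpx,dqt,dqv,dqx,drx,hrv,hrx,hvx,krv,lpt,lpv,ltv,ltx] rk=24  ker:hqv,kqv,kqx,krx,lpx,lqt,lvx,ptv,ptx,pvx,qtv,rvx,tvx
∂3: piv[dkqv,dkqx,dkrx,dlpx,hrvx,lptv,lptx,lpvx,ltvx] rk=9  ker:ptvx
b_2=(37−24)−9=4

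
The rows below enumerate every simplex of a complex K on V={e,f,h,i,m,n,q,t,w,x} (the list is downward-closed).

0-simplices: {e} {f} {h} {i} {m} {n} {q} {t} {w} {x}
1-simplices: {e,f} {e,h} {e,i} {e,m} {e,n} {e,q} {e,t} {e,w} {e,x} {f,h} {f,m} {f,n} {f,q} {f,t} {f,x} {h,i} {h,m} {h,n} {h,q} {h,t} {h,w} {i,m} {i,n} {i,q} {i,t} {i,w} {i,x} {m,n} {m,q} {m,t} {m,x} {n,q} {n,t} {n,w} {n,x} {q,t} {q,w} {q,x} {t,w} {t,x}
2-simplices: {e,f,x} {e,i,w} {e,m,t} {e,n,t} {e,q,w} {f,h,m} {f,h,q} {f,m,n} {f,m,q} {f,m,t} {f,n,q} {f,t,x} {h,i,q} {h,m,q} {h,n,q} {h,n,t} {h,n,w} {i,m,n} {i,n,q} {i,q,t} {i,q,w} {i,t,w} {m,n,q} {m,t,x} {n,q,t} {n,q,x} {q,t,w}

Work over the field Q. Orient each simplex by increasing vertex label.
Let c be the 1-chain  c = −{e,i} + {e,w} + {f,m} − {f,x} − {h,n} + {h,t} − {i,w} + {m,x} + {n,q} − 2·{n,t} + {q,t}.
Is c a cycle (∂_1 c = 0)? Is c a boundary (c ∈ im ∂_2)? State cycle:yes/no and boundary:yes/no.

n_0=10 n_1=40 n_2=27  [Q]
∂1: piv[ef,eh,ei,em,en,eq,et,ew,ex] rk=9  ker:fh,fm,fn,fq,ft,fx,hi,hm,hn,hq,ht,hw,im,in,iq,it,iw,ix,mn,mq,mt,mx,nq,nt,nw,nx,qt,qw,qx,tw,tx
∂2: piv[efx,eiw,emt,ent,eqw,fhm,fhq,fmn,fmq,fmt,fnq,ftx,hiq,hnq,hnt,hnw,imn,inq,iqt,iqw,itw,mtx,nqt,nqx] rk=24  ker:hmq,mnq,qtw
∂1c = 0
c vs im∂2: reduces to 0 ⇒ boundary

cycle:yes boundary:yes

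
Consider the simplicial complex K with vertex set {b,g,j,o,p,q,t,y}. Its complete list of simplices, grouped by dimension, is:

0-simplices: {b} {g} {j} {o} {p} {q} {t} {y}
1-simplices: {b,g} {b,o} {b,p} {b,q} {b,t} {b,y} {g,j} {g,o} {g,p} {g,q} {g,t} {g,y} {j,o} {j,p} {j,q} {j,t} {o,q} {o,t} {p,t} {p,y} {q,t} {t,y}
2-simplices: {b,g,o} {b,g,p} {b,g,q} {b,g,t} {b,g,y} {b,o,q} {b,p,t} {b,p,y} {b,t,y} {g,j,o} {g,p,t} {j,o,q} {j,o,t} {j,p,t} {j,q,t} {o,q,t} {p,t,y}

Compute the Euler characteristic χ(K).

χ(K)=3

n_0=8 n_1=22 n_2=17
χ=+8−22+17=3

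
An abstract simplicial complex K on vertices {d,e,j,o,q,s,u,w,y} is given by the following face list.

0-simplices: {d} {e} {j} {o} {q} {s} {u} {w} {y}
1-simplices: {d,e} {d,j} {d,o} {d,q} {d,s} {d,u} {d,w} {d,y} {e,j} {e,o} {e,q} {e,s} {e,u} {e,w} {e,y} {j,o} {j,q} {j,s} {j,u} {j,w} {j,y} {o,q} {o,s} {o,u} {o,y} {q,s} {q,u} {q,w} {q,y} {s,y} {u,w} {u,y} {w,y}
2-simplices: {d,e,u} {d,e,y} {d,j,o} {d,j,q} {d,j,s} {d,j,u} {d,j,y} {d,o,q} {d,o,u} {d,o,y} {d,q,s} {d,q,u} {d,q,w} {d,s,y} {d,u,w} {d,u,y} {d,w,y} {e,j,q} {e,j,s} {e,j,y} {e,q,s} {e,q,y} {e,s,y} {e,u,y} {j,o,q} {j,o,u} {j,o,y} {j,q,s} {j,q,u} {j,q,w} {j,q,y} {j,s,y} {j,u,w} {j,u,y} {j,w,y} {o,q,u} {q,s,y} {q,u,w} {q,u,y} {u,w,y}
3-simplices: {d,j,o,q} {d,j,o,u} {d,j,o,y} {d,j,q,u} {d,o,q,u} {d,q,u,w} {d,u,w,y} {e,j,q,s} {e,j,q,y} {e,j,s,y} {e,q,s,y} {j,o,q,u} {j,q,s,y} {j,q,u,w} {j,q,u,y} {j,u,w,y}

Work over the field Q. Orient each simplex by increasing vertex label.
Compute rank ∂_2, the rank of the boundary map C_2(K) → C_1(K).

n_0=9 n_1=33 n_2=40 n_3=16  [Q]
∂1: piv[de,dj,do,dq,ds,du,dw,dy] rk=8  ker:ej,eo,eq,es,eu,ew,ey,jo,jq,js,ju,jw,jy,oq,os,ou,oy,qs,qu,qw,qy,sy,uw,uy,wy
∂2: piv[deu,dey,djo,djq,djs,dju,djy,doq,dou,doy,dqs,dqu,dqw,dsy,duw,duy,dwy,ejq,ejs,ejy,eqy,jqw] rk=22  ker:eqs,esy,euy,joq,jou,joy,jqs,jqu,jqy,jsy,juw,juy,jwy,oqu,qsy,quw,quy,uwy
∂3: piv[djoq,djou,djoy,djqu,doqu,dquw,duwy,ejqs,ejqy,ejsy,eqsy,jquw,jquy,juwy] rk=14  ker:joqu,jqsy
rk∂_2=22

rank∂_2=22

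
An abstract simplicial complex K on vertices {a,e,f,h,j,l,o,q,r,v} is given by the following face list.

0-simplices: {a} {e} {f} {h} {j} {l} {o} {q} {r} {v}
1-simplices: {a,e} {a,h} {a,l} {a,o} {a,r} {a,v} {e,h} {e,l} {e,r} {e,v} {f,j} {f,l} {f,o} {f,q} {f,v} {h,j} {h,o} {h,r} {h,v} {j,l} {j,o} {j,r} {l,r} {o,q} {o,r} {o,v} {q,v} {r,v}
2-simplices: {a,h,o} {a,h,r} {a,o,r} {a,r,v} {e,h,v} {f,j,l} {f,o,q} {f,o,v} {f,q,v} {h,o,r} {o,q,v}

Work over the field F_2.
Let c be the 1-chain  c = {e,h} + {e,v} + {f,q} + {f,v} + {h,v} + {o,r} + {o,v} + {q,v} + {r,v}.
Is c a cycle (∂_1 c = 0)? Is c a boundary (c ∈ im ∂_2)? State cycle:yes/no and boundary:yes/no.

cycle:yes boundary:no

n_0=10 n_1=28 n_2=11  [Z2]
∂1: piv[ae,ah,al,ao,ar,av,fj,fl,fq] rk=9  ker:eh,el,er,ev,fo,fv,hj,ho,hr,hv,jl,jo,jr,lr,oq,or,ov,qv,rv
∂2: piv[aho,ahr,aor,arv,ehv,fjl,foq,fov,fqv] rk=9  ker:hor,oqv
∂1c = 0
c vs im∂2: residual ≠ 0 ⇒ not boundary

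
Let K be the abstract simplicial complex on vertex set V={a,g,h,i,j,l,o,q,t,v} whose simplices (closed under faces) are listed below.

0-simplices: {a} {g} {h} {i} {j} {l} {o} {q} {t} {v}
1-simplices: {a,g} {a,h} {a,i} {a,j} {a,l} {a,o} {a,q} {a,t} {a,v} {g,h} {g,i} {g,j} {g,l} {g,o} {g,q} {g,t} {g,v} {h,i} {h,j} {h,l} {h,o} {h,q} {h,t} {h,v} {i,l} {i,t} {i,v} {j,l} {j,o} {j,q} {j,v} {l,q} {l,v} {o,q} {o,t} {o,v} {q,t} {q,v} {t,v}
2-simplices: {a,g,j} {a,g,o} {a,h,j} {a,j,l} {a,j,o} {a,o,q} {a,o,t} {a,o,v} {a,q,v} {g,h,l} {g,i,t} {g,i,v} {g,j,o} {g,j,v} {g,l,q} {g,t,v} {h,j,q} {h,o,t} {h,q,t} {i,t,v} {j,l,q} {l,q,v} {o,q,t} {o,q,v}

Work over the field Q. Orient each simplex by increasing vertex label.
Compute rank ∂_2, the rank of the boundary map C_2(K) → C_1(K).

n_0=10 n_1=39 n_2=24  [Q]
∂1: piv[ag,ah,ai,aj,al,ao,aq,at,av] rk=9  ker:gh,gi,gj,gl,go,gq,gt,gv,hi,hj,hl,ho,hq,ht,hv,il,it,iv,jl,jo,jq,jv,lq,lv,oq,ot,ov,qt,qv,tv
∂2: piv[agj,ago,ahj,ajl,ajo,aoq,aot,aov,aqv,ghl,git,giv,gjv,glq,gtv,hjq,hot,hqt,jlq,lqv,oqt] rk=21  ker:gjo,itv,oqv
rk∂_2=21

rank∂_2=21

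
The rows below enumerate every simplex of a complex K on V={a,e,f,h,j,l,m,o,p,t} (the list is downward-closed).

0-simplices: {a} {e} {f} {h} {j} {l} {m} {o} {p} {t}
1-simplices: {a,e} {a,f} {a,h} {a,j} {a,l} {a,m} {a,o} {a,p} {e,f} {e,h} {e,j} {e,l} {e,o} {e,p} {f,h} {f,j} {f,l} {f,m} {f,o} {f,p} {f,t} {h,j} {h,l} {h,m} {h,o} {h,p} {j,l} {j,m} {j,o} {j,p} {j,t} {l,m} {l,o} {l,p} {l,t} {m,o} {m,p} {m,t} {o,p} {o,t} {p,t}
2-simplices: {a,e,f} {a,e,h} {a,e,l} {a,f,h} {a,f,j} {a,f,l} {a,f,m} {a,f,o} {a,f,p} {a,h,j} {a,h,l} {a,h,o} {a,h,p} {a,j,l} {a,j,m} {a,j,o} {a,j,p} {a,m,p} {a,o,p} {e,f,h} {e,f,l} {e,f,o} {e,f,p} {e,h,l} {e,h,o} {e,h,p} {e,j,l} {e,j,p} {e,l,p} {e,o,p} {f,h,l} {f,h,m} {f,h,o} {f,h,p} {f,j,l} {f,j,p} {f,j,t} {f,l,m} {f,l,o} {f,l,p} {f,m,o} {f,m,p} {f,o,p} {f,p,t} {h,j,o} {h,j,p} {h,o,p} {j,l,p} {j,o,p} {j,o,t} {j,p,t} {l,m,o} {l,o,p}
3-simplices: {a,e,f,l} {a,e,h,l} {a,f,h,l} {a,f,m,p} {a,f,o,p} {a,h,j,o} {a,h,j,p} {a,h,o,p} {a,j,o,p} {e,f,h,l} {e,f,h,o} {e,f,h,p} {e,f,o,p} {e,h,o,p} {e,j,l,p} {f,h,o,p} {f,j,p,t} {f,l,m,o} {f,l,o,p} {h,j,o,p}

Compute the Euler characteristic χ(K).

n_0=10 n_1=41 n_2=53 n_3=20
χ=+10−41+53−20=2

χ(K)=2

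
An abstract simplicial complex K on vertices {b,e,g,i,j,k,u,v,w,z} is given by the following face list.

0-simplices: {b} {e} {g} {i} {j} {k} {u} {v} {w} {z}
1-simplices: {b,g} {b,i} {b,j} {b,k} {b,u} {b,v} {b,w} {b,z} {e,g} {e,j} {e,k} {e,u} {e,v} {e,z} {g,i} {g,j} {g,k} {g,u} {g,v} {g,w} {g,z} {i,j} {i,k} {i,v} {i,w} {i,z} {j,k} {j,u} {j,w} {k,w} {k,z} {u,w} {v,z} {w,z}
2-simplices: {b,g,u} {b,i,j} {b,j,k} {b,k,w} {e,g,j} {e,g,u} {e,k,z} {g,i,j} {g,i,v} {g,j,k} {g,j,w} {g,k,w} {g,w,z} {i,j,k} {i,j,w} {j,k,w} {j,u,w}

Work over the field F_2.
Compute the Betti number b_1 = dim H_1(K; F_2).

n_0=10 n_1=34 n_2=17  [Z2]
∂1: piv[bg,bi,bj,bk,bu,bv,bw,bz,eg] rk=9  ker:ej,ek,eu,ev,ez,gi,gj,gk,gu,gv,gw,gz,ij,ik,iv,iw,iz,jk,ju,jw,kw,kz,uw,vz,wz
∂2: piv[bgu,bij,bjk,bkw,egj,egu,ekz,gij,giv,gjk,gjw,gkw,gwz,ijk,ijw,juw] rk=16  ker:jkw
b_1=(34−9)−16=9

b_1=9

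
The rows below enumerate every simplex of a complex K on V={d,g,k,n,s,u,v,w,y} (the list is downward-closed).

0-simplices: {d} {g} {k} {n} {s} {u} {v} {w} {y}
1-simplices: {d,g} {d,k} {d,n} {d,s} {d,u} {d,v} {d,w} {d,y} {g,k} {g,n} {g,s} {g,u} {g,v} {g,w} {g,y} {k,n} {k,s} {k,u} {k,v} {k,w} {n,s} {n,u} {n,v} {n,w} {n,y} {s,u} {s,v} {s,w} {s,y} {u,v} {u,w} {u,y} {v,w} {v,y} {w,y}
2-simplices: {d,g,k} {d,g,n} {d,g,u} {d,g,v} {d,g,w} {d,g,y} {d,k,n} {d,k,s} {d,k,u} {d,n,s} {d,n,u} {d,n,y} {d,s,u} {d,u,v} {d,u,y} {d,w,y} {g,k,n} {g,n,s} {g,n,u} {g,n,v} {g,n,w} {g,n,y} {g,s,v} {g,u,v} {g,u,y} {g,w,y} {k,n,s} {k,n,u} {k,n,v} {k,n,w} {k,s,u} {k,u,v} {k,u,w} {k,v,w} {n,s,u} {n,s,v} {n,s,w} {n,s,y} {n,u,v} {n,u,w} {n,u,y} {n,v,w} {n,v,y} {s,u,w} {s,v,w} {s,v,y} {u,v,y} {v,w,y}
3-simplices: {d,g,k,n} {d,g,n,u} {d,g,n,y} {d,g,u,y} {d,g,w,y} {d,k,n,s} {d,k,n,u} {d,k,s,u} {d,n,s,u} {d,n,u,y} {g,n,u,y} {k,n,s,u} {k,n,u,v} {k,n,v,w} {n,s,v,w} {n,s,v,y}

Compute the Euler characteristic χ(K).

χ(K)=6

n_0=9 n_1=35 n_2=48 n_3=16
χ=+9−35+48−16=6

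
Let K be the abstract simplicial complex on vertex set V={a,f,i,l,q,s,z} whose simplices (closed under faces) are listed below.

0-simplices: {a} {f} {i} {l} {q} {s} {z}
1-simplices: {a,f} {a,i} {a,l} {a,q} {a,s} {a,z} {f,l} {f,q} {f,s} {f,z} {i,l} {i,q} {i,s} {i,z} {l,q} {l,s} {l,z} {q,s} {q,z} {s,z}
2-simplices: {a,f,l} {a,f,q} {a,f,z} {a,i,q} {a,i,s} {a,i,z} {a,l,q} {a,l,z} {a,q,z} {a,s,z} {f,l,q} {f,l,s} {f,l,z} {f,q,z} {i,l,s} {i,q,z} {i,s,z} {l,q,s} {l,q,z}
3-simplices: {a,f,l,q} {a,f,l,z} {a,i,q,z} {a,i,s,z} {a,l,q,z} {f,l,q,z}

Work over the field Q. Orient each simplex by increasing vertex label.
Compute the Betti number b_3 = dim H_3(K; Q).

b_3=0

n_0=7 n_1=20 n_2=19 n_3=6  [Q]
∂1: piv[af,ai,al,aq,as,az] rk=6  ker:fl,fq,fs,fz,il,iq,is,iz,lq,ls,lz,qs,qz,sz
∂2: piv[afl,afq,afz,aiq,ais,aiz,alq,alz,aqz,asz,fls,ils,lqs] rk=13  ker:flq,flz,fqz,iqz,isz,lqz
∂3: piv[aflq,aflz,aiqz,aisz,alqz,flqz] rk=6
b_3=(6−6)−0=0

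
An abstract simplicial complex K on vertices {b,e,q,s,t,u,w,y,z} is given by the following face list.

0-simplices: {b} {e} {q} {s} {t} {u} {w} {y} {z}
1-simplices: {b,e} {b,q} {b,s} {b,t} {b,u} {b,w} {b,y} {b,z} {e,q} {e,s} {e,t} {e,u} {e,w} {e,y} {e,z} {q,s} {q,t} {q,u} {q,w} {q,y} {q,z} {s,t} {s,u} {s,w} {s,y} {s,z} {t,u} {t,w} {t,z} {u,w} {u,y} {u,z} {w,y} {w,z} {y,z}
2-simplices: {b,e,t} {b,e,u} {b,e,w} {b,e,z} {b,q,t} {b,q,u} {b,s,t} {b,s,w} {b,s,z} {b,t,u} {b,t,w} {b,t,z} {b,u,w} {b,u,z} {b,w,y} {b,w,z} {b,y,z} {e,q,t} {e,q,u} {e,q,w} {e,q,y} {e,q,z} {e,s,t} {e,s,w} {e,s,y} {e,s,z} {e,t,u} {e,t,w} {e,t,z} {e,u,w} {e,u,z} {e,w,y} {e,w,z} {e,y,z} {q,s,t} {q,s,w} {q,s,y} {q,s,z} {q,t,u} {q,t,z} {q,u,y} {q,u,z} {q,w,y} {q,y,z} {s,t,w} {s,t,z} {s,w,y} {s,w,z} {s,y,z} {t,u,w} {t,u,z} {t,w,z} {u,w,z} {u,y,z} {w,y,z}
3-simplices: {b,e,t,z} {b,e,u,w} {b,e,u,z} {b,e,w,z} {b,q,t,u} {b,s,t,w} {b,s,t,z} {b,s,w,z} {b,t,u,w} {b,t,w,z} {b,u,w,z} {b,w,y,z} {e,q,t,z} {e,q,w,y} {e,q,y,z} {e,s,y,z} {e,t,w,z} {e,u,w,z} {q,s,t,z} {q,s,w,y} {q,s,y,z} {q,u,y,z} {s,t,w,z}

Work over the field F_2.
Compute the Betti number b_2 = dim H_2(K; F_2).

b_2=8

n_0=9 n_1=35 n_2=55 n_3=23  [Z2]
∂1: piv[be,bq,bs,bt,bu,bw,by,bz] rk=8  ker:eq,es,et,eu,ew,ey,ez,qs,qt,qu,qw,qy,qz,st,su,sw,sy,sz,tu,tw,tz,uw,uy,uz,wy,wz,yz
∂2: piv[bet,beu,bew,bez,bqt,bqu,bst,bsw,bsz,btu,btw,btz,buw,buz,bwy,bwz,byz,eqt,eqw,eqy,eqz,est,esy,ewy,qst,quy] rk=26  ker:equ,esw,esz,etu,etw,etz,euw,euz,ewz,eyz,qsw,qsy,qsz,qtu,qtz,quz,qwy,qyz,stw,stz,swy,swz,syz,tuw,tuz,twz,uwz,uyz,wyz
∂3: piv[betz,beuw,beuz,bewz,bqtu,bstw,bstz,bswz,btuw,btwz,buwz,bwyz,eqtz,eqwy,eqyz,esyz,etwz,qstz,qswy,qsyz,quyz] rk=21  ker:euwz,stwz
b_2=(55−26)−21=8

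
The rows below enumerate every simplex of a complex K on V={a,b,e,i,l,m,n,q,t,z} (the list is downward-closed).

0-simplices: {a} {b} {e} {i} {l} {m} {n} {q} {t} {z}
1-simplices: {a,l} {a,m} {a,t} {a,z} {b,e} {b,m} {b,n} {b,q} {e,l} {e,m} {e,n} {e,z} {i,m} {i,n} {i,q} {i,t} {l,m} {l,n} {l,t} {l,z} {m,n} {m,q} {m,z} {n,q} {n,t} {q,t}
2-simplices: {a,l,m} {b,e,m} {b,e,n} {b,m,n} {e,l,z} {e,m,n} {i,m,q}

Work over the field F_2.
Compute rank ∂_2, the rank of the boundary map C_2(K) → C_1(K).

n_0=10 n_1=26 n_2=7  [Z2]
∂1: piv[al,am,at,az,be,bm,bn,bq,im] rk=9  ker:el,em,en,ez,in,iq,it,lm,ln,lt,lz,mn,mq,mz,nq,nt,qt
∂2: piv[alm,bem,ben,bmn,elz,imq] rk=6  ker:emn
rk∂_2=6

rank∂_2=6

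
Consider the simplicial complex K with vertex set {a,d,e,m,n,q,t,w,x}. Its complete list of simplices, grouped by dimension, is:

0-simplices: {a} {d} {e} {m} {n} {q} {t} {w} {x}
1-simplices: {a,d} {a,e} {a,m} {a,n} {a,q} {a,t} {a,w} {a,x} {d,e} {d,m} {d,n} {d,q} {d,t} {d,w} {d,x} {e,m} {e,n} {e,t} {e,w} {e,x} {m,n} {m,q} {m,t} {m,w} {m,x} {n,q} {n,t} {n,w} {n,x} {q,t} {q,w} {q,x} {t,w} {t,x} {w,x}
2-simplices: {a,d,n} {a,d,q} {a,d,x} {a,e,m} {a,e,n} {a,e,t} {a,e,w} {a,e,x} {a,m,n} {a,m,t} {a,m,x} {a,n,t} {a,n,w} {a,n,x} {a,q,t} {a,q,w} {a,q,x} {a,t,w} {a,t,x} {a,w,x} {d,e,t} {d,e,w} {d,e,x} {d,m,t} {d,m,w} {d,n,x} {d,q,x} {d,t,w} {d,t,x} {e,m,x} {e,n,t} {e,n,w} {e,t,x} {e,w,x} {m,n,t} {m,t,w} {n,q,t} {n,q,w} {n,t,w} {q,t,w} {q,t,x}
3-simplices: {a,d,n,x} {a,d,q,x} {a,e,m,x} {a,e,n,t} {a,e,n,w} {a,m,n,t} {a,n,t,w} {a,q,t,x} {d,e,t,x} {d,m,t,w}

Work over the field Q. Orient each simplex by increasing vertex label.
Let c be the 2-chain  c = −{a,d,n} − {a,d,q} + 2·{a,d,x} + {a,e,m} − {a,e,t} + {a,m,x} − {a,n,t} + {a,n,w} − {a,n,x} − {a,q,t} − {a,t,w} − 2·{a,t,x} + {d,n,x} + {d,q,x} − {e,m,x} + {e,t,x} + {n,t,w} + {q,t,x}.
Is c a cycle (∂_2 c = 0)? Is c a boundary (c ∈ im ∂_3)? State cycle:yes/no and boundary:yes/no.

n_0=9 n_1=35 n_2=41 n_3=10  [Q]
∂1: piv[ad,ae,am,an,aq,at,aw,ax] rk=8  ker:de,dm,dn,dq,dt,dw,dx,em,en,et,ew,ex,mn,mq,mt,mw,mx,nq,nt,nw,nx,qt,qw,qx,tw,tx,wx
∂2: piv[adn,adq,adx,aem,aen,aet,aew,aex,amn,amt,amx,ant,anw,anx,aqt,aqw,aqx,atw,atx,awx,det,dew,dex,dmt,dmw,nqt] rk=26  ker:dnx,dqx,dtw,dtx,emx,ent,enw,etx,ewx,mnt,mtw,nqw,ntw,qtw,qtx
∂3: piv[adnx,adqx,aemx,aent,aenw,amnt,antw,aqtx,detx,dmtw] rk=10
∂2c = 0
c vs im∂3: residual ≠ 0 ⇒ not boundary

cycle:yes boundary:no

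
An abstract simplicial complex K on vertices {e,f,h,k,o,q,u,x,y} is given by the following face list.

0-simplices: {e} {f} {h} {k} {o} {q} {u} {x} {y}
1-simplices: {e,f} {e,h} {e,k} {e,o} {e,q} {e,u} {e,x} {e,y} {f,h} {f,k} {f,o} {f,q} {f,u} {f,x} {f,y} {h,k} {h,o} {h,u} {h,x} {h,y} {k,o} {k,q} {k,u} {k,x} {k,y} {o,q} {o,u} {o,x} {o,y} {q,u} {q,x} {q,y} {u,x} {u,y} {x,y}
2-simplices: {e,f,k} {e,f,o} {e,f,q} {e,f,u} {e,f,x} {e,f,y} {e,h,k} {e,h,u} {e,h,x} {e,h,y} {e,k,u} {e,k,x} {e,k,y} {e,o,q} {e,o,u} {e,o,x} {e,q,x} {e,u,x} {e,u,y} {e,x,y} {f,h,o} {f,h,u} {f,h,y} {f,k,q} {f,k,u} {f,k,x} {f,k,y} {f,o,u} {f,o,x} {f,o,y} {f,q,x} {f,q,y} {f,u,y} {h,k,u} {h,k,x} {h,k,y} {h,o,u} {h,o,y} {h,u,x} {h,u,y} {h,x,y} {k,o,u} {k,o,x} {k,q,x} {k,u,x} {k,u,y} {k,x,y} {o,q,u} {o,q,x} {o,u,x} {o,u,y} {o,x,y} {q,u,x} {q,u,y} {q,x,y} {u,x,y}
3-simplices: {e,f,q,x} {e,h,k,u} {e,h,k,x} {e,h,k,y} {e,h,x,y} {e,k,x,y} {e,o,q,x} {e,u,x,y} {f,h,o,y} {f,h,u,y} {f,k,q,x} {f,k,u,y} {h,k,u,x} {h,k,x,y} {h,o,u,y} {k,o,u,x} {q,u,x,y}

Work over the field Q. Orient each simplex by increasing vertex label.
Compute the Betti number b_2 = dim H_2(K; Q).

b_2=13

n_0=9 n_1=35 n_2=56 n_3=17  [Q]
∂1: piv[ef,eh,ek,eo,eq,eu,ex,ey] rk=8  ker:fh,fk,fo,fq,fu,fx,fy,hk,ho,hu,hx,hy,ko,kq,ku,kx,ky,oq,ou,ox,oy,qu,qx,qy,ux,uy,xy
∂2: piv[efk,efo,efq,efu,efx,efy,ehk,ehu,ehx,ehy,eku,ekx,eky,eoq,eou,eox,eqx,eux,euy,exy,fho,fhu,fkq,foy,fqy,kou,oqu] rk=27  ker:fhy,fku,fkx,fky,fou,fox,fqx,fuy,hku,hkx,hky,hou,hoy,hux,huy,hxy,kox,kqx,kux,kuy,kxy,oqx,oux,ouy,oxy,qux,quy,qxy,uxy
∂3: piv[efqx,ehku,ehkx,ehky,ehxy,ekxy,eoqx,euxy,fhoy,fhuy,fkqx,fkuy,hkux,houy,koux,quxy] rk=16  ker:hkxy
b_2=(56−27)−16=13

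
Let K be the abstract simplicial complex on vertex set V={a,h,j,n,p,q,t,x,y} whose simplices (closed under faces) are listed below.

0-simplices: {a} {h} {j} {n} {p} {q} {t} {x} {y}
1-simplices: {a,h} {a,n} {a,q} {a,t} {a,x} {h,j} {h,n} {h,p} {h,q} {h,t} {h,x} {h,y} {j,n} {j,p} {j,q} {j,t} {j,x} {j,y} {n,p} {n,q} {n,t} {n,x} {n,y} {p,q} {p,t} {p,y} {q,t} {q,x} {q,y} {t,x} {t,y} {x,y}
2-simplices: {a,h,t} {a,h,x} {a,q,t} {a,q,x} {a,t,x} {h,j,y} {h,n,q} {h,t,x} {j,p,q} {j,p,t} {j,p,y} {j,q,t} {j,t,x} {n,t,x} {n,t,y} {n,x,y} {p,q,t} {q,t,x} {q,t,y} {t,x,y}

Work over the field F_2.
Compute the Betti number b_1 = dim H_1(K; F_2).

n_0=9 n_1=32 n_2=20  [Z2]
∂1: piv[ah,an,aq,at,ax,hj,hp,hy] rk=8  ker:hn,hq,ht,hx,jn,jp,jq,jt,jx,jy,np,nq,nt,nx,ny,pq,pt,py,qt,qx,qy,tx,ty,xy
∂2: piv[aht,ahx,aqt,aqx,atx,hjy,hnq,jpq,jpt,jpy,jqt,jtx,ntx,nty,nxy,qty] rk=16  ker:htx,pqt,qtx,txy
b_1=(32−8)−16=8

b_1=8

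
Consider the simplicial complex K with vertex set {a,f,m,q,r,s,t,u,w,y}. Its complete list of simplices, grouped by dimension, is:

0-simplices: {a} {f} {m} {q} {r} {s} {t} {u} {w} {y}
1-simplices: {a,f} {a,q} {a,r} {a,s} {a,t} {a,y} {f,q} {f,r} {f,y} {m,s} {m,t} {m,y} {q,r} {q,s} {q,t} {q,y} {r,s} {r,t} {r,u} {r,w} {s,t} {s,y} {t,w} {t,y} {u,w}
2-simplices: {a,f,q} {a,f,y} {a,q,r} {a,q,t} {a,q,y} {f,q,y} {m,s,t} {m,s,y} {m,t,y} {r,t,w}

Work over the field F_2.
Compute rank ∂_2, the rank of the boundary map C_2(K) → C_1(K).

n_0=10 n_1=25 n_2=10  [Z2]
∂1: piv[af,aq,ar,as,at,ay,ms,ru,rw] rk=9  ker:fq,fr,fy,mt,my,qr,qs,qt,qy,rs,rt,st,sy,tw,ty,uw
∂2: piv[afq,afy,aqr,aqt,aqy,mst,msy,mty,rtw] rk=9  ker:fqy
rk∂_2=9

rank∂_2=9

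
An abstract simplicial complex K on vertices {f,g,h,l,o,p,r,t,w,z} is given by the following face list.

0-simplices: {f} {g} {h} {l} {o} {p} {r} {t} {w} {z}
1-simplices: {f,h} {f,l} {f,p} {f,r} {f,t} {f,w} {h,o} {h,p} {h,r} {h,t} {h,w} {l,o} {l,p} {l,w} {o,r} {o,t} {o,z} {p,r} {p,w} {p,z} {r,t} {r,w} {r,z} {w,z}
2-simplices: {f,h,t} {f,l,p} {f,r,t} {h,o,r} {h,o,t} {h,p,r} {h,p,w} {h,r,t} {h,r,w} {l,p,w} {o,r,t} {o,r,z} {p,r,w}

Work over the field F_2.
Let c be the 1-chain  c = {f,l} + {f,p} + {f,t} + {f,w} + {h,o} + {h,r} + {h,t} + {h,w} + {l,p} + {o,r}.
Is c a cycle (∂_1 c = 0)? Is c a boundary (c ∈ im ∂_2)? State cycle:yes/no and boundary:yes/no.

cycle:yes boundary:no

n_0=10 n_1=24 n_2=13  [Z2]
∂1: piv[fh,fl,fp,fr,ft,fw,ho,oz] rk=8  ker:hp,hr,ht,hw,lo,lp,lw,or,ot,pr,pw,pz,rt,rw,rz,wz
∂2: piv[fht,flp,frt,hor,hot,hpr,hpw,hrt,hrw,lpw,orz] rk=11  ker:ort,prw
∂1c = 0
c vs im∂2: residual ≠ 0 ⇒ not boundary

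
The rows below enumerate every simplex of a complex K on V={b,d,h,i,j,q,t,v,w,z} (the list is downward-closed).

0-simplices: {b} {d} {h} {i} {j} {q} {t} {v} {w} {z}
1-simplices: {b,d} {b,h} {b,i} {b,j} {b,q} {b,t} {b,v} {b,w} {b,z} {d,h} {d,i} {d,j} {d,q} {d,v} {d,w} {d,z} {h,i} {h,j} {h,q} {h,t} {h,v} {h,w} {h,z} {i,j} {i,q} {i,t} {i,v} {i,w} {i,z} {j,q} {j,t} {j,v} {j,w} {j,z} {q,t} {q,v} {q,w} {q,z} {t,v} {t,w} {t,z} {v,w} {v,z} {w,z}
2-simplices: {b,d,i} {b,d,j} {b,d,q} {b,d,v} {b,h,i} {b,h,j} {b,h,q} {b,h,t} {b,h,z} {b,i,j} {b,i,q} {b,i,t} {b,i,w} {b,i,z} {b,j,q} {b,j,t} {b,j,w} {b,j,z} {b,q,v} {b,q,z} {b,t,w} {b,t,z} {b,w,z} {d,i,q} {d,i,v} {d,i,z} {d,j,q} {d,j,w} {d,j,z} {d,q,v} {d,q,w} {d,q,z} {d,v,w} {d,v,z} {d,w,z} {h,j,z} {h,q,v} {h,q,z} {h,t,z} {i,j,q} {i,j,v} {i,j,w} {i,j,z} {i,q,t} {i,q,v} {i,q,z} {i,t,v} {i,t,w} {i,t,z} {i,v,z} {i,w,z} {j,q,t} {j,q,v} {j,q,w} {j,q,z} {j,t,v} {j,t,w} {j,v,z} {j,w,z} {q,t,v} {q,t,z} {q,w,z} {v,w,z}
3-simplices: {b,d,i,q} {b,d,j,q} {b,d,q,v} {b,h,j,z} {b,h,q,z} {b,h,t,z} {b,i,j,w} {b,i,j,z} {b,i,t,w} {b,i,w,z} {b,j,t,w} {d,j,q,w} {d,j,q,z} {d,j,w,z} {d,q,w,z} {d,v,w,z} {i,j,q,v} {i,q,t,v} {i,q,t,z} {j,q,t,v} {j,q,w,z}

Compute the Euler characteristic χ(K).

χ(K)=8

n_0=10 n_1=44 n_2=63 n_3=21
χ=+10−44+63−21=8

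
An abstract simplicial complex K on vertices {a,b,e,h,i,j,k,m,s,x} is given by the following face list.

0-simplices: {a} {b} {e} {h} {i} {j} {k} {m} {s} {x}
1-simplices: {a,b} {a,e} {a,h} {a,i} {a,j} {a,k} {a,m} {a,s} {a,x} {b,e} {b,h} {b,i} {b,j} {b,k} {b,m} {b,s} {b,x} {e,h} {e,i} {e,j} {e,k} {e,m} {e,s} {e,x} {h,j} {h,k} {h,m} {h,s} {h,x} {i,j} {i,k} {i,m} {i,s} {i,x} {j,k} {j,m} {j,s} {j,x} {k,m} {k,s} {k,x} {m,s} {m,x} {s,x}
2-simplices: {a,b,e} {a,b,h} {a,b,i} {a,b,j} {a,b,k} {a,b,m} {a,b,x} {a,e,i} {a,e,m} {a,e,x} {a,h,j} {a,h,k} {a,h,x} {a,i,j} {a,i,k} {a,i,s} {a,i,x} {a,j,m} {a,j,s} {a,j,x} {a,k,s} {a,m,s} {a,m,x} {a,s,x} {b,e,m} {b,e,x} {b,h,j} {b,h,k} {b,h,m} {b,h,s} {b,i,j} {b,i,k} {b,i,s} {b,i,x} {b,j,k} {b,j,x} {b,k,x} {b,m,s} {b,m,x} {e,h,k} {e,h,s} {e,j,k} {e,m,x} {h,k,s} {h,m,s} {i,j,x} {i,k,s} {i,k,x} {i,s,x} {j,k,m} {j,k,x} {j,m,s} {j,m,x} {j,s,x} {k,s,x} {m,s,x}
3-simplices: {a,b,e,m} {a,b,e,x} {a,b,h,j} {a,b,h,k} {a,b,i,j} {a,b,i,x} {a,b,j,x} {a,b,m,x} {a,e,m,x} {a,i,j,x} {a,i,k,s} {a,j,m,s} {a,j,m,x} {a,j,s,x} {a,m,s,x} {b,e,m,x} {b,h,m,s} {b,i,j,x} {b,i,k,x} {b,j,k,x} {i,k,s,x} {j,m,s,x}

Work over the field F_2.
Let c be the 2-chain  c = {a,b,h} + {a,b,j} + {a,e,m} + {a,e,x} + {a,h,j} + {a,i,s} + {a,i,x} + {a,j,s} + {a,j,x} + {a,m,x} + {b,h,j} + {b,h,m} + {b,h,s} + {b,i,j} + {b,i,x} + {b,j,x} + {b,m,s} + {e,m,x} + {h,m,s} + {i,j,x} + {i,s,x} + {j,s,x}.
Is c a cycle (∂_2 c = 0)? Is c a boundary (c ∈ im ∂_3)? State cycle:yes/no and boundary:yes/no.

n_0=10 n_1=44 n_2=56 n_3=22  [Z2]
∂1: piv[ab,ae,ah,ai,aj,ak,am,as,ax] rk=9  ker:be,bh,bi,bj,bk,bm,bs,bx,eh,ei,ej,ek,em,es,ex,hj,hk,hm,hs,hx,ij,ik,im,is,ix,jk,jm,js,jx,km,ks,kx,ms,mx,sx
∂2: piv[abe,abh,abi,abj,abk,abm,abx,aei,aem,aex,ahj,ahk,ahx,aij,aik,ais,aix,ajm,ajs,ajx,aks,ams,amx,asx,bhm,bhs,bis,bjk,bkx,ehk,ehs,ejk,jkm] rk=33  ker:bem,bex,bhj,bhk,bij,bik,bix,bjx,bms,bmx,emx,hks,hms,ijx,iks,ikx,isx,jkx,jms,jmx,jsx,ksx,msx
∂3: piv[abem,abex,abhj,abhk,abij,abix,abjx,abmx,aemx,aijx,aiks,ajms,ajmx,ajsx,amsx,bhms,bikx,bjkx,iksx] rk=19  ker:bemx,bijx,jmsx
∂2c = 0
c vs im∂3: residual ≠ 0 ⇒ not boundary

cycle:yes boundary:no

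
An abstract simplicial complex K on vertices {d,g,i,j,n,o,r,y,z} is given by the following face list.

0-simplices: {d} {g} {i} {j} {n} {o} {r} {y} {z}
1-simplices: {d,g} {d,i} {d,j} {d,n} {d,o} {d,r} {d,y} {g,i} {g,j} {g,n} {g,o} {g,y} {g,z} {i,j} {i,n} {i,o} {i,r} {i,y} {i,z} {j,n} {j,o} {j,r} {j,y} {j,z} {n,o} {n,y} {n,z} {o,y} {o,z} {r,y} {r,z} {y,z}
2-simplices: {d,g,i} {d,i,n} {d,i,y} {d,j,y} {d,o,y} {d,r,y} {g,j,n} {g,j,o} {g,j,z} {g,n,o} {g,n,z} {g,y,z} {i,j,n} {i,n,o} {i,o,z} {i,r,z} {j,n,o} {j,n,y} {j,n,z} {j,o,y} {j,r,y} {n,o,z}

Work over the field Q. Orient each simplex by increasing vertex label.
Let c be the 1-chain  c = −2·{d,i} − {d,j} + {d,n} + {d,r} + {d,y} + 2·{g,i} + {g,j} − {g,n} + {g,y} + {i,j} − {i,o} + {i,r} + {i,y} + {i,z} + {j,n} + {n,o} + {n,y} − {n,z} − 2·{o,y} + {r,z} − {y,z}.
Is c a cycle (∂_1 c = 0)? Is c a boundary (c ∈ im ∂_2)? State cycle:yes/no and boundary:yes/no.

cycle:no boundary:no

n_0=9 n_1=32 n_2=22  [Q]
∂1: piv[dg,di,dj,dn,do,dr,dy,gz] rk=8  ker:gi,gj,gn,go,gy,ij,in,io,ir,iy,iz,jn,jo,jr,jy,jz,no,ny,nz,oy,oz,ry,rz,yz
∂2: piv[dgi,din,diy,djy,doy,dry,gjn,gjo,gjz,gno,gnz,gyz,ijn,ino,ioz,irz,jny,joy,jry,noz] rk=20  ker:jno,jnz
∂1c = −3·{g} − 3·{i} + 2·{o} + {r} + 3·{y}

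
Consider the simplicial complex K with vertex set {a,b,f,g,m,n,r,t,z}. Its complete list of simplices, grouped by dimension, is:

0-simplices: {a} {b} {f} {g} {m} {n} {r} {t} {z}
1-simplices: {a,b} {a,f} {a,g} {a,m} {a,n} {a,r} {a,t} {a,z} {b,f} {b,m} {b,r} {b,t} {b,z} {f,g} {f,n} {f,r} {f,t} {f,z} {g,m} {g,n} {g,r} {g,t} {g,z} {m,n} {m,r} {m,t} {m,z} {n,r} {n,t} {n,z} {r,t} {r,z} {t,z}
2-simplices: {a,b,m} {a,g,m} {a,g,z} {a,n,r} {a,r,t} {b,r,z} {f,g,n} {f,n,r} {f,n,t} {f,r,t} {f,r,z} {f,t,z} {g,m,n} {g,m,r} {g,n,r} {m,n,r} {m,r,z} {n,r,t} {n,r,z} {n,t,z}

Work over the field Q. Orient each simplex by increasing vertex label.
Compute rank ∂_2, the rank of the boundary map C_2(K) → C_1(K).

rank∂_2=17

n_0=9 n_1=33 n_2=20  [Q]
∂1: piv[ab,af,ag,am,an,ar,at,az] rk=8  ker:bf,bm,br,bt,bz,fg,fn,fr,ft,fz,gm,gn,gr,gt,gz,mn,mr,mt,mz,nr,nt,nz,rt,rz,tz
∂2: piv[abm,agm,agz,anr,art,brz,fgn,fnr,fnt,frt,frz,ftz,gmn,gmr,gnr,mrz,nrz] rk=17  ker:mnr,nrt,ntz
rk∂_2=17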